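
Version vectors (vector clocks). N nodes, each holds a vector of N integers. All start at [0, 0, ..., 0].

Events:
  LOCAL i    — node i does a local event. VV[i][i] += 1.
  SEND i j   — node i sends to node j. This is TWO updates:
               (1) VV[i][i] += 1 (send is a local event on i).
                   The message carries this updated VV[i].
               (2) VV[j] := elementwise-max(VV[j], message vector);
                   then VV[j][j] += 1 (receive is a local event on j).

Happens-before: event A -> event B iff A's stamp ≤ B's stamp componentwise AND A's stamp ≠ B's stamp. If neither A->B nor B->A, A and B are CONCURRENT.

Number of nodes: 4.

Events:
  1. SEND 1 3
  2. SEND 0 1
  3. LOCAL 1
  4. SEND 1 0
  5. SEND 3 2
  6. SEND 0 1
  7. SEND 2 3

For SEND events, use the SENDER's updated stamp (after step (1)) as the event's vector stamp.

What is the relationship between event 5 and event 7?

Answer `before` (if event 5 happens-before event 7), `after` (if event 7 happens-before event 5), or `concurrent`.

Initial: VV[0]=[0, 0, 0, 0]
Initial: VV[1]=[0, 0, 0, 0]
Initial: VV[2]=[0, 0, 0, 0]
Initial: VV[3]=[0, 0, 0, 0]
Event 1: SEND 1->3: VV[1][1]++ -> VV[1]=[0, 1, 0, 0], msg_vec=[0, 1, 0, 0]; VV[3]=max(VV[3],msg_vec) then VV[3][3]++ -> VV[3]=[0, 1, 0, 1]
Event 2: SEND 0->1: VV[0][0]++ -> VV[0]=[1, 0, 0, 0], msg_vec=[1, 0, 0, 0]; VV[1]=max(VV[1],msg_vec) then VV[1][1]++ -> VV[1]=[1, 2, 0, 0]
Event 3: LOCAL 1: VV[1][1]++ -> VV[1]=[1, 3, 0, 0]
Event 4: SEND 1->0: VV[1][1]++ -> VV[1]=[1, 4, 0, 0], msg_vec=[1, 4, 0, 0]; VV[0]=max(VV[0],msg_vec) then VV[0][0]++ -> VV[0]=[2, 4, 0, 0]
Event 5: SEND 3->2: VV[3][3]++ -> VV[3]=[0, 1, 0, 2], msg_vec=[0, 1, 0, 2]; VV[2]=max(VV[2],msg_vec) then VV[2][2]++ -> VV[2]=[0, 1, 1, 2]
Event 6: SEND 0->1: VV[0][0]++ -> VV[0]=[3, 4, 0, 0], msg_vec=[3, 4, 0, 0]; VV[1]=max(VV[1],msg_vec) then VV[1][1]++ -> VV[1]=[3, 5, 0, 0]
Event 7: SEND 2->3: VV[2][2]++ -> VV[2]=[0, 1, 2, 2], msg_vec=[0, 1, 2, 2]; VV[3]=max(VV[3],msg_vec) then VV[3][3]++ -> VV[3]=[0, 1, 2, 3]
Event 5 stamp: [0, 1, 0, 2]
Event 7 stamp: [0, 1, 2, 2]
[0, 1, 0, 2] <= [0, 1, 2, 2]? True
[0, 1, 2, 2] <= [0, 1, 0, 2]? False
Relation: before

Answer: before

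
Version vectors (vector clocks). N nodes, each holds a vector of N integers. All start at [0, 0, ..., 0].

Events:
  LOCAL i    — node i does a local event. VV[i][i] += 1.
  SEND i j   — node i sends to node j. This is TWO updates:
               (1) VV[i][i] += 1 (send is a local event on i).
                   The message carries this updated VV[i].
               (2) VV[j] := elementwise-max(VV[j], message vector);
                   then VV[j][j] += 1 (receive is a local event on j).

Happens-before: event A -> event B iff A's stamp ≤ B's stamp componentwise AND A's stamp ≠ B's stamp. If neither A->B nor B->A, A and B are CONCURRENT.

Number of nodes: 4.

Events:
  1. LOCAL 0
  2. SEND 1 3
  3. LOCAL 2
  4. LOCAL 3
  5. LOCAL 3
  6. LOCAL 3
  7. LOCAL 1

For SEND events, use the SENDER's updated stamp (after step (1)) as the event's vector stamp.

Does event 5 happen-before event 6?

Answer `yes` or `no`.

Answer: yes

Derivation:
Initial: VV[0]=[0, 0, 0, 0]
Initial: VV[1]=[0, 0, 0, 0]
Initial: VV[2]=[0, 0, 0, 0]
Initial: VV[3]=[0, 0, 0, 0]
Event 1: LOCAL 0: VV[0][0]++ -> VV[0]=[1, 0, 0, 0]
Event 2: SEND 1->3: VV[1][1]++ -> VV[1]=[0, 1, 0, 0], msg_vec=[0, 1, 0, 0]; VV[3]=max(VV[3],msg_vec) then VV[3][3]++ -> VV[3]=[0, 1, 0, 1]
Event 3: LOCAL 2: VV[2][2]++ -> VV[2]=[0, 0, 1, 0]
Event 4: LOCAL 3: VV[3][3]++ -> VV[3]=[0, 1, 0, 2]
Event 5: LOCAL 3: VV[3][3]++ -> VV[3]=[0, 1, 0, 3]
Event 6: LOCAL 3: VV[3][3]++ -> VV[3]=[0, 1, 0, 4]
Event 7: LOCAL 1: VV[1][1]++ -> VV[1]=[0, 2, 0, 0]
Event 5 stamp: [0, 1, 0, 3]
Event 6 stamp: [0, 1, 0, 4]
[0, 1, 0, 3] <= [0, 1, 0, 4]? True. Equal? False. Happens-before: True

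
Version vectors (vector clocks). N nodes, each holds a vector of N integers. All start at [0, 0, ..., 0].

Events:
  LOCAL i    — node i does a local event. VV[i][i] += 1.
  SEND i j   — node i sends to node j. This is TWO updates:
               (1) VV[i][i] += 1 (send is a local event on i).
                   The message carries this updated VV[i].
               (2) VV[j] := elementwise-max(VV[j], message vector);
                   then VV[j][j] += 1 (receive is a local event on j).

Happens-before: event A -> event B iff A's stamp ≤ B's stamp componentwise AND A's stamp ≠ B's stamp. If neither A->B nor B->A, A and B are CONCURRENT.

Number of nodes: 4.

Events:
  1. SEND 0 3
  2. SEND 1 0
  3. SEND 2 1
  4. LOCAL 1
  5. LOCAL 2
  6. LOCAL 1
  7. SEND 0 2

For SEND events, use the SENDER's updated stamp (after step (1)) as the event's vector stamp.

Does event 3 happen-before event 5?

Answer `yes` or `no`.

Answer: yes

Derivation:
Initial: VV[0]=[0, 0, 0, 0]
Initial: VV[1]=[0, 0, 0, 0]
Initial: VV[2]=[0, 0, 0, 0]
Initial: VV[3]=[0, 0, 0, 0]
Event 1: SEND 0->3: VV[0][0]++ -> VV[0]=[1, 0, 0, 0], msg_vec=[1, 0, 0, 0]; VV[3]=max(VV[3],msg_vec) then VV[3][3]++ -> VV[3]=[1, 0, 0, 1]
Event 2: SEND 1->0: VV[1][1]++ -> VV[1]=[0, 1, 0, 0], msg_vec=[0, 1, 0, 0]; VV[0]=max(VV[0],msg_vec) then VV[0][0]++ -> VV[0]=[2, 1, 0, 0]
Event 3: SEND 2->1: VV[2][2]++ -> VV[2]=[0, 0, 1, 0], msg_vec=[0, 0, 1, 0]; VV[1]=max(VV[1],msg_vec) then VV[1][1]++ -> VV[1]=[0, 2, 1, 0]
Event 4: LOCAL 1: VV[1][1]++ -> VV[1]=[0, 3, 1, 0]
Event 5: LOCAL 2: VV[2][2]++ -> VV[2]=[0, 0, 2, 0]
Event 6: LOCAL 1: VV[1][1]++ -> VV[1]=[0, 4, 1, 0]
Event 7: SEND 0->2: VV[0][0]++ -> VV[0]=[3, 1, 0, 0], msg_vec=[3, 1, 0, 0]; VV[2]=max(VV[2],msg_vec) then VV[2][2]++ -> VV[2]=[3, 1, 3, 0]
Event 3 stamp: [0, 0, 1, 0]
Event 5 stamp: [0, 0, 2, 0]
[0, 0, 1, 0] <= [0, 0, 2, 0]? True. Equal? False. Happens-before: True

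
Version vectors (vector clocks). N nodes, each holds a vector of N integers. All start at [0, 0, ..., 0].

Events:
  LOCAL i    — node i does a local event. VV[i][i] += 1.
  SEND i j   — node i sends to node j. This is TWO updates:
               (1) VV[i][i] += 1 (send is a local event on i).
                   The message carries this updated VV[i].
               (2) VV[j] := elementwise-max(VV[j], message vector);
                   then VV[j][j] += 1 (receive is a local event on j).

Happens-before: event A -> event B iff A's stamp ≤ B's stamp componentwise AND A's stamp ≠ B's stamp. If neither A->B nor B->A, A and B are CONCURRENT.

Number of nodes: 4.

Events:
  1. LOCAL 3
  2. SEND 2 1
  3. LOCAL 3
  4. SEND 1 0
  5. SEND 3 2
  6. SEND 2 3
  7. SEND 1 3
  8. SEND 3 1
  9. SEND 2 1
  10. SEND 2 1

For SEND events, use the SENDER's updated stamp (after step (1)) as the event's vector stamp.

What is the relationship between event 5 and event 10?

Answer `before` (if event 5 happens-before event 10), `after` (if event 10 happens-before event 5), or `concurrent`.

Initial: VV[0]=[0, 0, 0, 0]
Initial: VV[1]=[0, 0, 0, 0]
Initial: VV[2]=[0, 0, 0, 0]
Initial: VV[3]=[0, 0, 0, 0]
Event 1: LOCAL 3: VV[3][3]++ -> VV[3]=[0, 0, 0, 1]
Event 2: SEND 2->1: VV[2][2]++ -> VV[2]=[0, 0, 1, 0], msg_vec=[0, 0, 1, 0]; VV[1]=max(VV[1],msg_vec) then VV[1][1]++ -> VV[1]=[0, 1, 1, 0]
Event 3: LOCAL 3: VV[3][3]++ -> VV[3]=[0, 0, 0, 2]
Event 4: SEND 1->0: VV[1][1]++ -> VV[1]=[0, 2, 1, 0], msg_vec=[0, 2, 1, 0]; VV[0]=max(VV[0],msg_vec) then VV[0][0]++ -> VV[0]=[1, 2, 1, 0]
Event 5: SEND 3->2: VV[3][3]++ -> VV[3]=[0, 0, 0, 3], msg_vec=[0, 0, 0, 3]; VV[2]=max(VV[2],msg_vec) then VV[2][2]++ -> VV[2]=[0, 0, 2, 3]
Event 6: SEND 2->3: VV[2][2]++ -> VV[2]=[0, 0, 3, 3], msg_vec=[0, 0, 3, 3]; VV[3]=max(VV[3],msg_vec) then VV[3][3]++ -> VV[3]=[0, 0, 3, 4]
Event 7: SEND 1->3: VV[1][1]++ -> VV[1]=[0, 3, 1, 0], msg_vec=[0, 3, 1, 0]; VV[3]=max(VV[3],msg_vec) then VV[3][3]++ -> VV[3]=[0, 3, 3, 5]
Event 8: SEND 3->1: VV[3][3]++ -> VV[3]=[0, 3, 3, 6], msg_vec=[0, 3, 3, 6]; VV[1]=max(VV[1],msg_vec) then VV[1][1]++ -> VV[1]=[0, 4, 3, 6]
Event 9: SEND 2->1: VV[2][2]++ -> VV[2]=[0, 0, 4, 3], msg_vec=[0, 0, 4, 3]; VV[1]=max(VV[1],msg_vec) then VV[1][1]++ -> VV[1]=[0, 5, 4, 6]
Event 10: SEND 2->1: VV[2][2]++ -> VV[2]=[0, 0, 5, 3], msg_vec=[0, 0, 5, 3]; VV[1]=max(VV[1],msg_vec) then VV[1][1]++ -> VV[1]=[0, 6, 5, 6]
Event 5 stamp: [0, 0, 0, 3]
Event 10 stamp: [0, 0, 5, 3]
[0, 0, 0, 3] <= [0, 0, 5, 3]? True
[0, 0, 5, 3] <= [0, 0, 0, 3]? False
Relation: before

Answer: before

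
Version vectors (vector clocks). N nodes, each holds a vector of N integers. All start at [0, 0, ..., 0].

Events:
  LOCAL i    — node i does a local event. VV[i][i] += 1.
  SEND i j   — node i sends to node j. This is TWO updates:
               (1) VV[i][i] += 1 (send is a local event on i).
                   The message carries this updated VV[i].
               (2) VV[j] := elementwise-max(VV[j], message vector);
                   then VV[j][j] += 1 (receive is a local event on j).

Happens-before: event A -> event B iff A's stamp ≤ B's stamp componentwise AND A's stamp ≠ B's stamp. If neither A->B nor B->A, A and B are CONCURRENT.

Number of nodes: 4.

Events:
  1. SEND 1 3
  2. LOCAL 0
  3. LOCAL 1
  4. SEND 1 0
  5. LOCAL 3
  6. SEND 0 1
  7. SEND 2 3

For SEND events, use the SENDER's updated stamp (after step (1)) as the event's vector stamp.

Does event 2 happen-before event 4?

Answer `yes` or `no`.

Answer: no

Derivation:
Initial: VV[0]=[0, 0, 0, 0]
Initial: VV[1]=[0, 0, 0, 0]
Initial: VV[2]=[0, 0, 0, 0]
Initial: VV[3]=[0, 0, 0, 0]
Event 1: SEND 1->3: VV[1][1]++ -> VV[1]=[0, 1, 0, 0], msg_vec=[0, 1, 0, 0]; VV[3]=max(VV[3],msg_vec) then VV[3][3]++ -> VV[3]=[0, 1, 0, 1]
Event 2: LOCAL 0: VV[0][0]++ -> VV[0]=[1, 0, 0, 0]
Event 3: LOCAL 1: VV[1][1]++ -> VV[1]=[0, 2, 0, 0]
Event 4: SEND 1->0: VV[1][1]++ -> VV[1]=[0, 3, 0, 0], msg_vec=[0, 3, 0, 0]; VV[0]=max(VV[0],msg_vec) then VV[0][0]++ -> VV[0]=[2, 3, 0, 0]
Event 5: LOCAL 3: VV[3][3]++ -> VV[3]=[0, 1, 0, 2]
Event 6: SEND 0->1: VV[0][0]++ -> VV[0]=[3, 3, 0, 0], msg_vec=[3, 3, 0, 0]; VV[1]=max(VV[1],msg_vec) then VV[1][1]++ -> VV[1]=[3, 4, 0, 0]
Event 7: SEND 2->3: VV[2][2]++ -> VV[2]=[0, 0, 1, 0], msg_vec=[0, 0, 1, 0]; VV[3]=max(VV[3],msg_vec) then VV[3][3]++ -> VV[3]=[0, 1, 1, 3]
Event 2 stamp: [1, 0, 0, 0]
Event 4 stamp: [0, 3, 0, 0]
[1, 0, 0, 0] <= [0, 3, 0, 0]? False. Equal? False. Happens-before: False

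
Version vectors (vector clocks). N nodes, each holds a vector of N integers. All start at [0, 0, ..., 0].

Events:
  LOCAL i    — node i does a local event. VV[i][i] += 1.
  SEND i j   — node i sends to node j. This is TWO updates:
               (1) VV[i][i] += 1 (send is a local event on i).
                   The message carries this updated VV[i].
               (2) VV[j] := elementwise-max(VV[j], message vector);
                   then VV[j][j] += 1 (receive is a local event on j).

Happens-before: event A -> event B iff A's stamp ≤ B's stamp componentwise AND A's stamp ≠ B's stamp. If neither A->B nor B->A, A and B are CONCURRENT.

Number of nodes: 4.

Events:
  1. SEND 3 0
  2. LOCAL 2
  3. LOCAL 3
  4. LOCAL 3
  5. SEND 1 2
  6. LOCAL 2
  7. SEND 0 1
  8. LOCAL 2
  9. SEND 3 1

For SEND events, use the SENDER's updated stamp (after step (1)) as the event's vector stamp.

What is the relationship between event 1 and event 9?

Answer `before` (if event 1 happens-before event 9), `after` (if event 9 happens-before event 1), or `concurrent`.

Initial: VV[0]=[0, 0, 0, 0]
Initial: VV[1]=[0, 0, 0, 0]
Initial: VV[2]=[0, 0, 0, 0]
Initial: VV[3]=[0, 0, 0, 0]
Event 1: SEND 3->0: VV[3][3]++ -> VV[3]=[0, 0, 0, 1], msg_vec=[0, 0, 0, 1]; VV[0]=max(VV[0],msg_vec) then VV[0][0]++ -> VV[0]=[1, 0, 0, 1]
Event 2: LOCAL 2: VV[2][2]++ -> VV[2]=[0, 0, 1, 0]
Event 3: LOCAL 3: VV[3][3]++ -> VV[3]=[0, 0, 0, 2]
Event 4: LOCAL 3: VV[3][3]++ -> VV[3]=[0, 0, 0, 3]
Event 5: SEND 1->2: VV[1][1]++ -> VV[1]=[0, 1, 0, 0], msg_vec=[0, 1, 0, 0]; VV[2]=max(VV[2],msg_vec) then VV[2][2]++ -> VV[2]=[0, 1, 2, 0]
Event 6: LOCAL 2: VV[2][2]++ -> VV[2]=[0, 1, 3, 0]
Event 7: SEND 0->1: VV[0][0]++ -> VV[0]=[2, 0, 0, 1], msg_vec=[2, 0, 0, 1]; VV[1]=max(VV[1],msg_vec) then VV[1][1]++ -> VV[1]=[2, 2, 0, 1]
Event 8: LOCAL 2: VV[2][2]++ -> VV[2]=[0, 1, 4, 0]
Event 9: SEND 3->1: VV[3][3]++ -> VV[3]=[0, 0, 0, 4], msg_vec=[0, 0, 0, 4]; VV[1]=max(VV[1],msg_vec) then VV[1][1]++ -> VV[1]=[2, 3, 0, 4]
Event 1 stamp: [0, 0, 0, 1]
Event 9 stamp: [0, 0, 0, 4]
[0, 0, 0, 1] <= [0, 0, 0, 4]? True
[0, 0, 0, 4] <= [0, 0, 0, 1]? False
Relation: before

Answer: before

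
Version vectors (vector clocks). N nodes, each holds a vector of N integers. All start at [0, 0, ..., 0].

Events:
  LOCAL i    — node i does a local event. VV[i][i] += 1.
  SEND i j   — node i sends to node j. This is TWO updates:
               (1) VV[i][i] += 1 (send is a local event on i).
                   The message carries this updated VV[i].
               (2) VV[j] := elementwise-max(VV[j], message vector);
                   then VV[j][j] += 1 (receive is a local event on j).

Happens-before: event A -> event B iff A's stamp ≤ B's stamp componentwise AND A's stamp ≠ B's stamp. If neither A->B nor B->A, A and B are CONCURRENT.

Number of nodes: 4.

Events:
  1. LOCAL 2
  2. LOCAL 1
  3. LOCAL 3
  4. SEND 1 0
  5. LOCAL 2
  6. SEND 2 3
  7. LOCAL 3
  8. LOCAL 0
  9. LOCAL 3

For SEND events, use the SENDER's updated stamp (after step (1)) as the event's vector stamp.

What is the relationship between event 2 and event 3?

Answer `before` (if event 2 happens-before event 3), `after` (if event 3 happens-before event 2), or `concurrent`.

Answer: concurrent

Derivation:
Initial: VV[0]=[0, 0, 0, 0]
Initial: VV[1]=[0, 0, 0, 0]
Initial: VV[2]=[0, 0, 0, 0]
Initial: VV[3]=[0, 0, 0, 0]
Event 1: LOCAL 2: VV[2][2]++ -> VV[2]=[0, 0, 1, 0]
Event 2: LOCAL 1: VV[1][1]++ -> VV[1]=[0, 1, 0, 0]
Event 3: LOCAL 3: VV[3][3]++ -> VV[3]=[0, 0, 0, 1]
Event 4: SEND 1->0: VV[1][1]++ -> VV[1]=[0, 2, 0, 0], msg_vec=[0, 2, 0, 0]; VV[0]=max(VV[0],msg_vec) then VV[0][0]++ -> VV[0]=[1, 2, 0, 0]
Event 5: LOCAL 2: VV[2][2]++ -> VV[2]=[0, 0, 2, 0]
Event 6: SEND 2->3: VV[2][2]++ -> VV[2]=[0, 0, 3, 0], msg_vec=[0, 0, 3, 0]; VV[3]=max(VV[3],msg_vec) then VV[3][3]++ -> VV[3]=[0, 0, 3, 2]
Event 7: LOCAL 3: VV[3][3]++ -> VV[3]=[0, 0, 3, 3]
Event 8: LOCAL 0: VV[0][0]++ -> VV[0]=[2, 2, 0, 0]
Event 9: LOCAL 3: VV[3][3]++ -> VV[3]=[0, 0, 3, 4]
Event 2 stamp: [0, 1, 0, 0]
Event 3 stamp: [0, 0, 0, 1]
[0, 1, 0, 0] <= [0, 0, 0, 1]? False
[0, 0, 0, 1] <= [0, 1, 0, 0]? False
Relation: concurrent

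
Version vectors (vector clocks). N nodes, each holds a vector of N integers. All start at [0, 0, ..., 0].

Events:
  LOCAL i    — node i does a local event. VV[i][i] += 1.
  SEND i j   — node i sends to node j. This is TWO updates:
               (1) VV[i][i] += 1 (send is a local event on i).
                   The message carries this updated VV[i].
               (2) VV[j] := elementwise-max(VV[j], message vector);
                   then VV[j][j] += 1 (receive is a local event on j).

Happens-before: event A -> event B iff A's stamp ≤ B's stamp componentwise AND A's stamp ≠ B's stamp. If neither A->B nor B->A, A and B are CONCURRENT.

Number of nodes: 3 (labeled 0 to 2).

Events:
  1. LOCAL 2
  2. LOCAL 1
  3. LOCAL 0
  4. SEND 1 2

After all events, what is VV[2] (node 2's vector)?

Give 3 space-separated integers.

Initial: VV[0]=[0, 0, 0]
Initial: VV[1]=[0, 0, 0]
Initial: VV[2]=[0, 0, 0]
Event 1: LOCAL 2: VV[2][2]++ -> VV[2]=[0, 0, 1]
Event 2: LOCAL 1: VV[1][1]++ -> VV[1]=[0, 1, 0]
Event 3: LOCAL 0: VV[0][0]++ -> VV[0]=[1, 0, 0]
Event 4: SEND 1->2: VV[1][1]++ -> VV[1]=[0, 2, 0], msg_vec=[0, 2, 0]; VV[2]=max(VV[2],msg_vec) then VV[2][2]++ -> VV[2]=[0, 2, 2]
Final vectors: VV[0]=[1, 0, 0]; VV[1]=[0, 2, 0]; VV[2]=[0, 2, 2]

Answer: 0 2 2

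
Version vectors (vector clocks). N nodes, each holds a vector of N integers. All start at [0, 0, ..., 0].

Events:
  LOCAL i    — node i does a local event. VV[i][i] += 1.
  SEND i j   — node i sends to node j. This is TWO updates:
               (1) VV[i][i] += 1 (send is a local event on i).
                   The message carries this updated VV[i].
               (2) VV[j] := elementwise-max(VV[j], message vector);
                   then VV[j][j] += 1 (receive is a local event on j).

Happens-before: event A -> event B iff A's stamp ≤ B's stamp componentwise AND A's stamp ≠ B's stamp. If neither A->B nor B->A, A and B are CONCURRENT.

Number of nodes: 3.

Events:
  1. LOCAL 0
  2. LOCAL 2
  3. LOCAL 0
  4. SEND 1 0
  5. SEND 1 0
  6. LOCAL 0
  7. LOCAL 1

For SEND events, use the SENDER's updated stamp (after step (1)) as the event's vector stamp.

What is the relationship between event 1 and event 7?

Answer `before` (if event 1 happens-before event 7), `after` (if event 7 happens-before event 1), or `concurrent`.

Initial: VV[0]=[0, 0, 0]
Initial: VV[1]=[0, 0, 0]
Initial: VV[2]=[0, 0, 0]
Event 1: LOCAL 0: VV[0][0]++ -> VV[0]=[1, 0, 0]
Event 2: LOCAL 2: VV[2][2]++ -> VV[2]=[0, 0, 1]
Event 3: LOCAL 0: VV[0][0]++ -> VV[0]=[2, 0, 0]
Event 4: SEND 1->0: VV[1][1]++ -> VV[1]=[0, 1, 0], msg_vec=[0, 1, 0]; VV[0]=max(VV[0],msg_vec) then VV[0][0]++ -> VV[0]=[3, 1, 0]
Event 5: SEND 1->0: VV[1][1]++ -> VV[1]=[0, 2, 0], msg_vec=[0, 2, 0]; VV[0]=max(VV[0],msg_vec) then VV[0][0]++ -> VV[0]=[4, 2, 0]
Event 6: LOCAL 0: VV[0][0]++ -> VV[0]=[5, 2, 0]
Event 7: LOCAL 1: VV[1][1]++ -> VV[1]=[0, 3, 0]
Event 1 stamp: [1, 0, 0]
Event 7 stamp: [0, 3, 0]
[1, 0, 0] <= [0, 3, 0]? False
[0, 3, 0] <= [1, 0, 0]? False
Relation: concurrent

Answer: concurrent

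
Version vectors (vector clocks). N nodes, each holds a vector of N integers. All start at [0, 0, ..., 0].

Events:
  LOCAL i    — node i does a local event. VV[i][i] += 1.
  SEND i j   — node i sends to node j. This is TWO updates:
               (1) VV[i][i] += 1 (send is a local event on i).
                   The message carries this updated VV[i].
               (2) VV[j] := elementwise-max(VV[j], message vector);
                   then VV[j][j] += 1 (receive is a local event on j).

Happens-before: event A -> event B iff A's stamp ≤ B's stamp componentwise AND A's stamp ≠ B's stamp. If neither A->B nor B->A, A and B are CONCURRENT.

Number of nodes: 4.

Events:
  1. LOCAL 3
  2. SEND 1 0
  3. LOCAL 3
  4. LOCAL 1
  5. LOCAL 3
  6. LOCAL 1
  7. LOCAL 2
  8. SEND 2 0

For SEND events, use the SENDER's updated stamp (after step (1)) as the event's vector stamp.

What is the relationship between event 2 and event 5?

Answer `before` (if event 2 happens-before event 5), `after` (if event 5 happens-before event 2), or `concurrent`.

Answer: concurrent

Derivation:
Initial: VV[0]=[0, 0, 0, 0]
Initial: VV[1]=[0, 0, 0, 0]
Initial: VV[2]=[0, 0, 0, 0]
Initial: VV[3]=[0, 0, 0, 0]
Event 1: LOCAL 3: VV[3][3]++ -> VV[3]=[0, 0, 0, 1]
Event 2: SEND 1->0: VV[1][1]++ -> VV[1]=[0, 1, 0, 0], msg_vec=[0, 1, 0, 0]; VV[0]=max(VV[0],msg_vec) then VV[0][0]++ -> VV[0]=[1, 1, 0, 0]
Event 3: LOCAL 3: VV[3][3]++ -> VV[3]=[0, 0, 0, 2]
Event 4: LOCAL 1: VV[1][1]++ -> VV[1]=[0, 2, 0, 0]
Event 5: LOCAL 3: VV[3][3]++ -> VV[3]=[0, 0, 0, 3]
Event 6: LOCAL 1: VV[1][1]++ -> VV[1]=[0, 3, 0, 0]
Event 7: LOCAL 2: VV[2][2]++ -> VV[2]=[0, 0, 1, 0]
Event 8: SEND 2->0: VV[2][2]++ -> VV[2]=[0, 0, 2, 0], msg_vec=[0, 0, 2, 0]; VV[0]=max(VV[0],msg_vec) then VV[0][0]++ -> VV[0]=[2, 1, 2, 0]
Event 2 stamp: [0, 1, 0, 0]
Event 5 stamp: [0, 0, 0, 3]
[0, 1, 0, 0] <= [0, 0, 0, 3]? False
[0, 0, 0, 3] <= [0, 1, 0, 0]? False
Relation: concurrent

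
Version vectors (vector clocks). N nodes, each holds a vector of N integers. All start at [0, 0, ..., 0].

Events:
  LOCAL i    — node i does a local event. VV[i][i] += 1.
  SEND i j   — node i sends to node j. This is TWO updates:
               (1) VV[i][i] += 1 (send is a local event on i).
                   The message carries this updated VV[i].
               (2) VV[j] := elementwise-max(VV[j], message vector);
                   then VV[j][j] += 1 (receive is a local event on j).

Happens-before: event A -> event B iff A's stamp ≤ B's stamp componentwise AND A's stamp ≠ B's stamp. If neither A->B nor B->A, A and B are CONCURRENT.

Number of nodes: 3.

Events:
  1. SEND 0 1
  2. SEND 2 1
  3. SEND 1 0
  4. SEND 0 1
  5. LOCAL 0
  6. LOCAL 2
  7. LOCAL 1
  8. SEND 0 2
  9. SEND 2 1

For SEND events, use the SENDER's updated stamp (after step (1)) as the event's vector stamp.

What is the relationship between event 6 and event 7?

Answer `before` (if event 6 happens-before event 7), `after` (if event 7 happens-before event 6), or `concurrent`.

Answer: concurrent

Derivation:
Initial: VV[0]=[0, 0, 0]
Initial: VV[1]=[0, 0, 0]
Initial: VV[2]=[0, 0, 0]
Event 1: SEND 0->1: VV[0][0]++ -> VV[0]=[1, 0, 0], msg_vec=[1, 0, 0]; VV[1]=max(VV[1],msg_vec) then VV[1][1]++ -> VV[1]=[1, 1, 0]
Event 2: SEND 2->1: VV[2][2]++ -> VV[2]=[0, 0, 1], msg_vec=[0, 0, 1]; VV[1]=max(VV[1],msg_vec) then VV[1][1]++ -> VV[1]=[1, 2, 1]
Event 3: SEND 1->0: VV[1][1]++ -> VV[1]=[1, 3, 1], msg_vec=[1, 3, 1]; VV[0]=max(VV[0],msg_vec) then VV[0][0]++ -> VV[0]=[2, 3, 1]
Event 4: SEND 0->1: VV[0][0]++ -> VV[0]=[3, 3, 1], msg_vec=[3, 3, 1]; VV[1]=max(VV[1],msg_vec) then VV[1][1]++ -> VV[1]=[3, 4, 1]
Event 5: LOCAL 0: VV[0][0]++ -> VV[0]=[4, 3, 1]
Event 6: LOCAL 2: VV[2][2]++ -> VV[2]=[0, 0, 2]
Event 7: LOCAL 1: VV[1][1]++ -> VV[1]=[3, 5, 1]
Event 8: SEND 0->2: VV[0][0]++ -> VV[0]=[5, 3, 1], msg_vec=[5, 3, 1]; VV[2]=max(VV[2],msg_vec) then VV[2][2]++ -> VV[2]=[5, 3, 3]
Event 9: SEND 2->1: VV[2][2]++ -> VV[2]=[5, 3, 4], msg_vec=[5, 3, 4]; VV[1]=max(VV[1],msg_vec) then VV[1][1]++ -> VV[1]=[5, 6, 4]
Event 6 stamp: [0, 0, 2]
Event 7 stamp: [3, 5, 1]
[0, 0, 2] <= [3, 5, 1]? False
[3, 5, 1] <= [0, 0, 2]? False
Relation: concurrent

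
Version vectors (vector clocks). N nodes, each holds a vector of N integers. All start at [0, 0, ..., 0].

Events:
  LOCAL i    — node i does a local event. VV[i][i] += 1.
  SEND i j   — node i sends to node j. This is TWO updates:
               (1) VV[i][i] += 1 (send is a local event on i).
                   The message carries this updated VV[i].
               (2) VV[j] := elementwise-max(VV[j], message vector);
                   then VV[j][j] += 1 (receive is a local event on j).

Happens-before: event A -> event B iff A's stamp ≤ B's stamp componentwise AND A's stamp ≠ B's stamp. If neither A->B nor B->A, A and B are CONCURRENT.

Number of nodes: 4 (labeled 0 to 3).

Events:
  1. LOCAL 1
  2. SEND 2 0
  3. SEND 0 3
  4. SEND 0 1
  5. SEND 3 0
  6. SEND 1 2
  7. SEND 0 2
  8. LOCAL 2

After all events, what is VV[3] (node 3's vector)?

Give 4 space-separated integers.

Answer: 2 0 1 2

Derivation:
Initial: VV[0]=[0, 0, 0, 0]
Initial: VV[1]=[0, 0, 0, 0]
Initial: VV[2]=[0, 0, 0, 0]
Initial: VV[3]=[0, 0, 0, 0]
Event 1: LOCAL 1: VV[1][1]++ -> VV[1]=[0, 1, 0, 0]
Event 2: SEND 2->0: VV[2][2]++ -> VV[2]=[0, 0, 1, 0], msg_vec=[0, 0, 1, 0]; VV[0]=max(VV[0],msg_vec) then VV[0][0]++ -> VV[0]=[1, 0, 1, 0]
Event 3: SEND 0->3: VV[0][0]++ -> VV[0]=[2, 0, 1, 0], msg_vec=[2, 0, 1, 0]; VV[3]=max(VV[3],msg_vec) then VV[3][3]++ -> VV[3]=[2, 0, 1, 1]
Event 4: SEND 0->1: VV[0][0]++ -> VV[0]=[3, 0, 1, 0], msg_vec=[3, 0, 1, 0]; VV[1]=max(VV[1],msg_vec) then VV[1][1]++ -> VV[1]=[3, 2, 1, 0]
Event 5: SEND 3->0: VV[3][3]++ -> VV[3]=[2, 0, 1, 2], msg_vec=[2, 0, 1, 2]; VV[0]=max(VV[0],msg_vec) then VV[0][0]++ -> VV[0]=[4, 0, 1, 2]
Event 6: SEND 1->2: VV[1][1]++ -> VV[1]=[3, 3, 1, 0], msg_vec=[3, 3, 1, 0]; VV[2]=max(VV[2],msg_vec) then VV[2][2]++ -> VV[2]=[3, 3, 2, 0]
Event 7: SEND 0->2: VV[0][0]++ -> VV[0]=[5, 0, 1, 2], msg_vec=[5, 0, 1, 2]; VV[2]=max(VV[2],msg_vec) then VV[2][2]++ -> VV[2]=[5, 3, 3, 2]
Event 8: LOCAL 2: VV[2][2]++ -> VV[2]=[5, 3, 4, 2]
Final vectors: VV[0]=[5, 0, 1, 2]; VV[1]=[3, 3, 1, 0]; VV[2]=[5, 3, 4, 2]; VV[3]=[2, 0, 1, 2]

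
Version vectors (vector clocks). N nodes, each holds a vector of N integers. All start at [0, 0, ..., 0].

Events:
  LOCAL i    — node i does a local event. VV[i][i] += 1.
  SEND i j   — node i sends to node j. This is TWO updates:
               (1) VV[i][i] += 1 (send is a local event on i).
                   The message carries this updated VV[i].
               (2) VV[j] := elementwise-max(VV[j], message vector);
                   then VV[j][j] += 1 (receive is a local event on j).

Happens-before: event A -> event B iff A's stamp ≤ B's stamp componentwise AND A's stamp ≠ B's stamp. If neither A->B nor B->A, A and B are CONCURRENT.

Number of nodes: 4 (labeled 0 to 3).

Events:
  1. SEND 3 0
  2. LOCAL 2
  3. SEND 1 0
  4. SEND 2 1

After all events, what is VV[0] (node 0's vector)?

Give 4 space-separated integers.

Initial: VV[0]=[0, 0, 0, 0]
Initial: VV[1]=[0, 0, 0, 0]
Initial: VV[2]=[0, 0, 0, 0]
Initial: VV[3]=[0, 0, 0, 0]
Event 1: SEND 3->0: VV[3][3]++ -> VV[3]=[0, 0, 0, 1], msg_vec=[0, 0, 0, 1]; VV[0]=max(VV[0],msg_vec) then VV[0][0]++ -> VV[0]=[1, 0, 0, 1]
Event 2: LOCAL 2: VV[2][2]++ -> VV[2]=[0, 0, 1, 0]
Event 3: SEND 1->0: VV[1][1]++ -> VV[1]=[0, 1, 0, 0], msg_vec=[0, 1, 0, 0]; VV[0]=max(VV[0],msg_vec) then VV[0][0]++ -> VV[0]=[2, 1, 0, 1]
Event 4: SEND 2->1: VV[2][2]++ -> VV[2]=[0, 0, 2, 0], msg_vec=[0, 0, 2, 0]; VV[1]=max(VV[1],msg_vec) then VV[1][1]++ -> VV[1]=[0, 2, 2, 0]
Final vectors: VV[0]=[2, 1, 0, 1]; VV[1]=[0, 2, 2, 0]; VV[2]=[0, 0, 2, 0]; VV[3]=[0, 0, 0, 1]

Answer: 2 1 0 1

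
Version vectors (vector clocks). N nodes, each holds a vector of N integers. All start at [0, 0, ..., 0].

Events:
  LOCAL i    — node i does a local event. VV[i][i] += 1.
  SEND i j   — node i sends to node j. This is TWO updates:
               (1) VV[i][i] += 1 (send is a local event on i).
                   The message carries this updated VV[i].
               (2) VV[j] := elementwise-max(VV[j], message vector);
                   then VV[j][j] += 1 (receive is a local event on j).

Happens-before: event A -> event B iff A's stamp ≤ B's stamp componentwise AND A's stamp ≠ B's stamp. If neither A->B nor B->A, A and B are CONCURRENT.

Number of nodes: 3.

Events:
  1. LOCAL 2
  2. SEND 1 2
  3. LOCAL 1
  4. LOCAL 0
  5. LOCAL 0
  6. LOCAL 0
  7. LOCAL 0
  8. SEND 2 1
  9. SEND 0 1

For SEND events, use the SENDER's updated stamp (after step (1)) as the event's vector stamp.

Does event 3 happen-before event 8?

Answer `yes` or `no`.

Initial: VV[0]=[0, 0, 0]
Initial: VV[1]=[0, 0, 0]
Initial: VV[2]=[0, 0, 0]
Event 1: LOCAL 2: VV[2][2]++ -> VV[2]=[0, 0, 1]
Event 2: SEND 1->2: VV[1][1]++ -> VV[1]=[0, 1, 0], msg_vec=[0, 1, 0]; VV[2]=max(VV[2],msg_vec) then VV[2][2]++ -> VV[2]=[0, 1, 2]
Event 3: LOCAL 1: VV[1][1]++ -> VV[1]=[0, 2, 0]
Event 4: LOCAL 0: VV[0][0]++ -> VV[0]=[1, 0, 0]
Event 5: LOCAL 0: VV[0][0]++ -> VV[0]=[2, 0, 0]
Event 6: LOCAL 0: VV[0][0]++ -> VV[0]=[3, 0, 0]
Event 7: LOCAL 0: VV[0][0]++ -> VV[0]=[4, 0, 0]
Event 8: SEND 2->1: VV[2][2]++ -> VV[2]=[0, 1, 3], msg_vec=[0, 1, 3]; VV[1]=max(VV[1],msg_vec) then VV[1][1]++ -> VV[1]=[0, 3, 3]
Event 9: SEND 0->1: VV[0][0]++ -> VV[0]=[5, 0, 0], msg_vec=[5, 0, 0]; VV[1]=max(VV[1],msg_vec) then VV[1][1]++ -> VV[1]=[5, 4, 3]
Event 3 stamp: [0, 2, 0]
Event 8 stamp: [0, 1, 3]
[0, 2, 0] <= [0, 1, 3]? False. Equal? False. Happens-before: False

Answer: no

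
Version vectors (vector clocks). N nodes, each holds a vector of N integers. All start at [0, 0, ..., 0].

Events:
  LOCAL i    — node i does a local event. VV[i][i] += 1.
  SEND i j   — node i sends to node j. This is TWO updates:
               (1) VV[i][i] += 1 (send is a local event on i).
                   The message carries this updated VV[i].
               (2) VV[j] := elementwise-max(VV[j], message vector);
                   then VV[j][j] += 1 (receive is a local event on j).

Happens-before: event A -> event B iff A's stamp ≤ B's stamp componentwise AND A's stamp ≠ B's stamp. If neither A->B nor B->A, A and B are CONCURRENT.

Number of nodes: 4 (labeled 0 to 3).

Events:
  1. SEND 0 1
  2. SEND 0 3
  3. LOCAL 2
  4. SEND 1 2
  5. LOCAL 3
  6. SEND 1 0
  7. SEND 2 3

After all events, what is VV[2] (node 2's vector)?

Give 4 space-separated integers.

Answer: 1 2 3 0

Derivation:
Initial: VV[0]=[0, 0, 0, 0]
Initial: VV[1]=[0, 0, 0, 0]
Initial: VV[2]=[0, 0, 0, 0]
Initial: VV[3]=[0, 0, 0, 0]
Event 1: SEND 0->1: VV[0][0]++ -> VV[0]=[1, 0, 0, 0], msg_vec=[1, 0, 0, 0]; VV[1]=max(VV[1],msg_vec) then VV[1][1]++ -> VV[1]=[1, 1, 0, 0]
Event 2: SEND 0->3: VV[0][0]++ -> VV[0]=[2, 0, 0, 0], msg_vec=[2, 0, 0, 0]; VV[3]=max(VV[3],msg_vec) then VV[3][3]++ -> VV[3]=[2, 0, 0, 1]
Event 3: LOCAL 2: VV[2][2]++ -> VV[2]=[0, 0, 1, 0]
Event 4: SEND 1->2: VV[1][1]++ -> VV[1]=[1, 2, 0, 0], msg_vec=[1, 2, 0, 0]; VV[2]=max(VV[2],msg_vec) then VV[2][2]++ -> VV[2]=[1, 2, 2, 0]
Event 5: LOCAL 3: VV[3][3]++ -> VV[3]=[2, 0, 0, 2]
Event 6: SEND 1->0: VV[1][1]++ -> VV[1]=[1, 3, 0, 0], msg_vec=[1, 3, 0, 0]; VV[0]=max(VV[0],msg_vec) then VV[0][0]++ -> VV[0]=[3, 3, 0, 0]
Event 7: SEND 2->3: VV[2][2]++ -> VV[2]=[1, 2, 3, 0], msg_vec=[1, 2, 3, 0]; VV[3]=max(VV[3],msg_vec) then VV[3][3]++ -> VV[3]=[2, 2, 3, 3]
Final vectors: VV[0]=[3, 3, 0, 0]; VV[1]=[1, 3, 0, 0]; VV[2]=[1, 2, 3, 0]; VV[3]=[2, 2, 3, 3]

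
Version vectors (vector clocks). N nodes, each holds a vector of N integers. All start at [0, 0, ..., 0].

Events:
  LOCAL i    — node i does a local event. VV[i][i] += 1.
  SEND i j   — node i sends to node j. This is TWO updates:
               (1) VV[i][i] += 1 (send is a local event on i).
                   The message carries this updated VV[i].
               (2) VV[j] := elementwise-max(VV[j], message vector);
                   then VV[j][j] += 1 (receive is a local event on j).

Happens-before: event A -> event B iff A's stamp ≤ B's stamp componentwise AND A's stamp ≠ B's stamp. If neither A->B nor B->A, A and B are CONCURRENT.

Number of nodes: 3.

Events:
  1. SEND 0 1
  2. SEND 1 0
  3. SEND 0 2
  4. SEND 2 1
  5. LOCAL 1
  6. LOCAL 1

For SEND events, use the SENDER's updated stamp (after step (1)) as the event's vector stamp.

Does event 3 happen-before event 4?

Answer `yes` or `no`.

Answer: yes

Derivation:
Initial: VV[0]=[0, 0, 0]
Initial: VV[1]=[0, 0, 0]
Initial: VV[2]=[0, 0, 0]
Event 1: SEND 0->1: VV[0][0]++ -> VV[0]=[1, 0, 0], msg_vec=[1, 0, 0]; VV[1]=max(VV[1],msg_vec) then VV[1][1]++ -> VV[1]=[1, 1, 0]
Event 2: SEND 1->0: VV[1][1]++ -> VV[1]=[1, 2, 0], msg_vec=[1, 2, 0]; VV[0]=max(VV[0],msg_vec) then VV[0][0]++ -> VV[0]=[2, 2, 0]
Event 3: SEND 0->2: VV[0][0]++ -> VV[0]=[3, 2, 0], msg_vec=[3, 2, 0]; VV[2]=max(VV[2],msg_vec) then VV[2][2]++ -> VV[2]=[3, 2, 1]
Event 4: SEND 2->1: VV[2][2]++ -> VV[2]=[3, 2, 2], msg_vec=[3, 2, 2]; VV[1]=max(VV[1],msg_vec) then VV[1][1]++ -> VV[1]=[3, 3, 2]
Event 5: LOCAL 1: VV[1][1]++ -> VV[1]=[3, 4, 2]
Event 6: LOCAL 1: VV[1][1]++ -> VV[1]=[3, 5, 2]
Event 3 stamp: [3, 2, 0]
Event 4 stamp: [3, 2, 2]
[3, 2, 0] <= [3, 2, 2]? True. Equal? False. Happens-before: True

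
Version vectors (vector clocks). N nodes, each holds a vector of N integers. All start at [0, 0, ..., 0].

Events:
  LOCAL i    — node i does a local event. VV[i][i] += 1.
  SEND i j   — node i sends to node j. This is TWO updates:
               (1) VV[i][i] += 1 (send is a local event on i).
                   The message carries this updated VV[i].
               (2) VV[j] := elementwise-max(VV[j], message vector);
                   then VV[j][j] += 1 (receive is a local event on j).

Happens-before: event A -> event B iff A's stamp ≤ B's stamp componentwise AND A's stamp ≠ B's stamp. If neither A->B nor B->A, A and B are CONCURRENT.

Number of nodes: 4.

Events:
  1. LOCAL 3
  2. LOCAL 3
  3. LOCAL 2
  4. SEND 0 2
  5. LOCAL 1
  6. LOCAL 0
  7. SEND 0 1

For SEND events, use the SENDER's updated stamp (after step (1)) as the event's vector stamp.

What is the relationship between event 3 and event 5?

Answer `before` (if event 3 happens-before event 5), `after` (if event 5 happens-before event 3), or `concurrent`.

Answer: concurrent

Derivation:
Initial: VV[0]=[0, 0, 0, 0]
Initial: VV[1]=[0, 0, 0, 0]
Initial: VV[2]=[0, 0, 0, 0]
Initial: VV[3]=[0, 0, 0, 0]
Event 1: LOCAL 3: VV[3][3]++ -> VV[3]=[0, 0, 0, 1]
Event 2: LOCAL 3: VV[3][3]++ -> VV[3]=[0, 0, 0, 2]
Event 3: LOCAL 2: VV[2][2]++ -> VV[2]=[0, 0, 1, 0]
Event 4: SEND 0->2: VV[0][0]++ -> VV[0]=[1, 0, 0, 0], msg_vec=[1, 0, 0, 0]; VV[2]=max(VV[2],msg_vec) then VV[2][2]++ -> VV[2]=[1, 0, 2, 0]
Event 5: LOCAL 1: VV[1][1]++ -> VV[1]=[0, 1, 0, 0]
Event 6: LOCAL 0: VV[0][0]++ -> VV[0]=[2, 0, 0, 0]
Event 7: SEND 0->1: VV[0][0]++ -> VV[0]=[3, 0, 0, 0], msg_vec=[3, 0, 0, 0]; VV[1]=max(VV[1],msg_vec) then VV[1][1]++ -> VV[1]=[3, 2, 0, 0]
Event 3 stamp: [0, 0, 1, 0]
Event 5 stamp: [0, 1, 0, 0]
[0, 0, 1, 0] <= [0, 1, 0, 0]? False
[0, 1, 0, 0] <= [0, 0, 1, 0]? False
Relation: concurrent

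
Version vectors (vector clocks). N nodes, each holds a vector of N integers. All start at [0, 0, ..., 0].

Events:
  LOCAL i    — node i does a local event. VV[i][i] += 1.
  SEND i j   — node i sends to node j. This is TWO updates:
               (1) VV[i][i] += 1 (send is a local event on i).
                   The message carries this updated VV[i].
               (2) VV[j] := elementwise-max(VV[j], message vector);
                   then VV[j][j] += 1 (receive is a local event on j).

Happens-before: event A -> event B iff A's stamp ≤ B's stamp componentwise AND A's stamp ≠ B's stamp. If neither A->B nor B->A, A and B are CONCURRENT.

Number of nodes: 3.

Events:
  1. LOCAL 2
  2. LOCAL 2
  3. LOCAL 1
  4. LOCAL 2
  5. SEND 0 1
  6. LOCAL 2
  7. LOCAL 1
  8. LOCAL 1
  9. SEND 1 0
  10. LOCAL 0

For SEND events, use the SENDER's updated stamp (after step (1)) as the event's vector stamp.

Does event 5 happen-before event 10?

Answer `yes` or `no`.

Initial: VV[0]=[0, 0, 0]
Initial: VV[1]=[0, 0, 0]
Initial: VV[2]=[0, 0, 0]
Event 1: LOCAL 2: VV[2][2]++ -> VV[2]=[0, 0, 1]
Event 2: LOCAL 2: VV[2][2]++ -> VV[2]=[0, 0, 2]
Event 3: LOCAL 1: VV[1][1]++ -> VV[1]=[0, 1, 0]
Event 4: LOCAL 2: VV[2][2]++ -> VV[2]=[0, 0, 3]
Event 5: SEND 0->1: VV[0][0]++ -> VV[0]=[1, 0, 0], msg_vec=[1, 0, 0]; VV[1]=max(VV[1],msg_vec) then VV[1][1]++ -> VV[1]=[1, 2, 0]
Event 6: LOCAL 2: VV[2][2]++ -> VV[2]=[0, 0, 4]
Event 7: LOCAL 1: VV[1][1]++ -> VV[1]=[1, 3, 0]
Event 8: LOCAL 1: VV[1][1]++ -> VV[1]=[1, 4, 0]
Event 9: SEND 1->0: VV[1][1]++ -> VV[1]=[1, 5, 0], msg_vec=[1, 5, 0]; VV[0]=max(VV[0],msg_vec) then VV[0][0]++ -> VV[0]=[2, 5, 0]
Event 10: LOCAL 0: VV[0][0]++ -> VV[0]=[3, 5, 0]
Event 5 stamp: [1, 0, 0]
Event 10 stamp: [3, 5, 0]
[1, 0, 0] <= [3, 5, 0]? True. Equal? False. Happens-before: True

Answer: yes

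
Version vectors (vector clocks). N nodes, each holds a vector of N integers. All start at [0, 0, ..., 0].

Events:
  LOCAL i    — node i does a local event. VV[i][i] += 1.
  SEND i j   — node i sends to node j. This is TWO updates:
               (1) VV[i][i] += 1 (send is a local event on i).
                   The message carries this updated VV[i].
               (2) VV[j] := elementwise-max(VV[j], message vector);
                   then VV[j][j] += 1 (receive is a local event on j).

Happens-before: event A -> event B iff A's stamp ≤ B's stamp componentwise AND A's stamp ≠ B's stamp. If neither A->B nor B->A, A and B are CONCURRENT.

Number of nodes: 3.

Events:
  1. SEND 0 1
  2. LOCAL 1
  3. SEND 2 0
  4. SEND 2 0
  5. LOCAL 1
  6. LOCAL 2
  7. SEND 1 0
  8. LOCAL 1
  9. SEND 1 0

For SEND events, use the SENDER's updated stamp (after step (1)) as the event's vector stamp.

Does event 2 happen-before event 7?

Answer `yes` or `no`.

Initial: VV[0]=[0, 0, 0]
Initial: VV[1]=[0, 0, 0]
Initial: VV[2]=[0, 0, 0]
Event 1: SEND 0->1: VV[0][0]++ -> VV[0]=[1, 0, 0], msg_vec=[1, 0, 0]; VV[1]=max(VV[1],msg_vec) then VV[1][1]++ -> VV[1]=[1, 1, 0]
Event 2: LOCAL 1: VV[1][1]++ -> VV[1]=[1, 2, 0]
Event 3: SEND 2->0: VV[2][2]++ -> VV[2]=[0, 0, 1], msg_vec=[0, 0, 1]; VV[0]=max(VV[0],msg_vec) then VV[0][0]++ -> VV[0]=[2, 0, 1]
Event 4: SEND 2->0: VV[2][2]++ -> VV[2]=[0, 0, 2], msg_vec=[0, 0, 2]; VV[0]=max(VV[0],msg_vec) then VV[0][0]++ -> VV[0]=[3, 0, 2]
Event 5: LOCAL 1: VV[1][1]++ -> VV[1]=[1, 3, 0]
Event 6: LOCAL 2: VV[2][2]++ -> VV[2]=[0, 0, 3]
Event 7: SEND 1->0: VV[1][1]++ -> VV[1]=[1, 4, 0], msg_vec=[1, 4, 0]; VV[0]=max(VV[0],msg_vec) then VV[0][0]++ -> VV[0]=[4, 4, 2]
Event 8: LOCAL 1: VV[1][1]++ -> VV[1]=[1, 5, 0]
Event 9: SEND 1->0: VV[1][1]++ -> VV[1]=[1, 6, 0], msg_vec=[1, 6, 0]; VV[0]=max(VV[0],msg_vec) then VV[0][0]++ -> VV[0]=[5, 6, 2]
Event 2 stamp: [1, 2, 0]
Event 7 stamp: [1, 4, 0]
[1, 2, 0] <= [1, 4, 0]? True. Equal? False. Happens-before: True

Answer: yes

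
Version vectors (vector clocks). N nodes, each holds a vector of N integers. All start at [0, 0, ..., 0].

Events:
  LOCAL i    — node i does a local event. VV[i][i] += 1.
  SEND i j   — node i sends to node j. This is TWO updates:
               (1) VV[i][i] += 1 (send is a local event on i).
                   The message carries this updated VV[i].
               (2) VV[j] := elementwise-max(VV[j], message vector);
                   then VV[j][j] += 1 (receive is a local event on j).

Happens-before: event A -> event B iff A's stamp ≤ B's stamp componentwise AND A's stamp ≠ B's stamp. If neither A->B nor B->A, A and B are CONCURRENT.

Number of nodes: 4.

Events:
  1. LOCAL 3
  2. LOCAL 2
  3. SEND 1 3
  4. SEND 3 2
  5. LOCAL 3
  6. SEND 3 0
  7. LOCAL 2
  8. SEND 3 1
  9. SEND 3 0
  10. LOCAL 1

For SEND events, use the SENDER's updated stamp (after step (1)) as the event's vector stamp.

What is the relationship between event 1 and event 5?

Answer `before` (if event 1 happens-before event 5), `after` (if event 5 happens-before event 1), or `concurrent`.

Answer: before

Derivation:
Initial: VV[0]=[0, 0, 0, 0]
Initial: VV[1]=[0, 0, 0, 0]
Initial: VV[2]=[0, 0, 0, 0]
Initial: VV[3]=[0, 0, 0, 0]
Event 1: LOCAL 3: VV[3][3]++ -> VV[3]=[0, 0, 0, 1]
Event 2: LOCAL 2: VV[2][2]++ -> VV[2]=[0, 0, 1, 0]
Event 3: SEND 1->3: VV[1][1]++ -> VV[1]=[0, 1, 0, 0], msg_vec=[0, 1, 0, 0]; VV[3]=max(VV[3],msg_vec) then VV[3][3]++ -> VV[3]=[0, 1, 0, 2]
Event 4: SEND 3->2: VV[3][3]++ -> VV[3]=[0, 1, 0, 3], msg_vec=[0, 1, 0, 3]; VV[2]=max(VV[2],msg_vec) then VV[2][2]++ -> VV[2]=[0, 1, 2, 3]
Event 5: LOCAL 3: VV[3][3]++ -> VV[3]=[0, 1, 0, 4]
Event 6: SEND 3->0: VV[3][3]++ -> VV[3]=[0, 1, 0, 5], msg_vec=[0, 1, 0, 5]; VV[0]=max(VV[0],msg_vec) then VV[0][0]++ -> VV[0]=[1, 1, 0, 5]
Event 7: LOCAL 2: VV[2][2]++ -> VV[2]=[0, 1, 3, 3]
Event 8: SEND 3->1: VV[3][3]++ -> VV[3]=[0, 1, 0, 6], msg_vec=[0, 1, 0, 6]; VV[1]=max(VV[1],msg_vec) then VV[1][1]++ -> VV[1]=[0, 2, 0, 6]
Event 9: SEND 3->0: VV[3][3]++ -> VV[3]=[0, 1, 0, 7], msg_vec=[0, 1, 0, 7]; VV[0]=max(VV[0],msg_vec) then VV[0][0]++ -> VV[0]=[2, 1, 0, 7]
Event 10: LOCAL 1: VV[1][1]++ -> VV[1]=[0, 3, 0, 6]
Event 1 stamp: [0, 0, 0, 1]
Event 5 stamp: [0, 1, 0, 4]
[0, 0, 0, 1] <= [0, 1, 0, 4]? True
[0, 1, 0, 4] <= [0, 0, 0, 1]? False
Relation: before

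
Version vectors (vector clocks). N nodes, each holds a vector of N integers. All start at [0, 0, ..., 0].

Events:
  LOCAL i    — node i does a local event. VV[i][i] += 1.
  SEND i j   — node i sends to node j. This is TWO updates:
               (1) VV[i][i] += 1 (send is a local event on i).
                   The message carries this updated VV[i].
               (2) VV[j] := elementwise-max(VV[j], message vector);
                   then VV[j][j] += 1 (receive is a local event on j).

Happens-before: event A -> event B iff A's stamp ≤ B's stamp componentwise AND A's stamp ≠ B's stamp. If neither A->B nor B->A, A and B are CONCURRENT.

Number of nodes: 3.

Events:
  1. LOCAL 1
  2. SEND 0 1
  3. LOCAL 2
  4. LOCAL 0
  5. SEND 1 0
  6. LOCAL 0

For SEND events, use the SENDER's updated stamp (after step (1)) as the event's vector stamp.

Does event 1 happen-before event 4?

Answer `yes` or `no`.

Answer: no

Derivation:
Initial: VV[0]=[0, 0, 0]
Initial: VV[1]=[0, 0, 0]
Initial: VV[2]=[0, 0, 0]
Event 1: LOCAL 1: VV[1][1]++ -> VV[1]=[0, 1, 0]
Event 2: SEND 0->1: VV[0][0]++ -> VV[0]=[1, 0, 0], msg_vec=[1, 0, 0]; VV[1]=max(VV[1],msg_vec) then VV[1][1]++ -> VV[1]=[1, 2, 0]
Event 3: LOCAL 2: VV[2][2]++ -> VV[2]=[0, 0, 1]
Event 4: LOCAL 0: VV[0][0]++ -> VV[0]=[2, 0, 0]
Event 5: SEND 1->0: VV[1][1]++ -> VV[1]=[1, 3, 0], msg_vec=[1, 3, 0]; VV[0]=max(VV[0],msg_vec) then VV[0][0]++ -> VV[0]=[3, 3, 0]
Event 6: LOCAL 0: VV[0][0]++ -> VV[0]=[4, 3, 0]
Event 1 stamp: [0, 1, 0]
Event 4 stamp: [2, 0, 0]
[0, 1, 0] <= [2, 0, 0]? False. Equal? False. Happens-before: False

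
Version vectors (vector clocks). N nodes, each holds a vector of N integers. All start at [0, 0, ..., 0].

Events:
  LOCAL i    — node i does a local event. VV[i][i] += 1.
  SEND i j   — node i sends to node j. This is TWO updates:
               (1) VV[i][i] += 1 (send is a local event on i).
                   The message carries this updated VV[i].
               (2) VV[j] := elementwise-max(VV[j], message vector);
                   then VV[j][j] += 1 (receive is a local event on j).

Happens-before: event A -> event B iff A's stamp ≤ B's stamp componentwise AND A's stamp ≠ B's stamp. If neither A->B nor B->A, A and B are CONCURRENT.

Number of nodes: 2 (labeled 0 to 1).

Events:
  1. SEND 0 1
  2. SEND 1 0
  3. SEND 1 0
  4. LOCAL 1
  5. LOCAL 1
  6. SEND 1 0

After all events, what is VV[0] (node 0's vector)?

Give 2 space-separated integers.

Initial: VV[0]=[0, 0]
Initial: VV[1]=[0, 0]
Event 1: SEND 0->1: VV[0][0]++ -> VV[0]=[1, 0], msg_vec=[1, 0]; VV[1]=max(VV[1],msg_vec) then VV[1][1]++ -> VV[1]=[1, 1]
Event 2: SEND 1->0: VV[1][1]++ -> VV[1]=[1, 2], msg_vec=[1, 2]; VV[0]=max(VV[0],msg_vec) then VV[0][0]++ -> VV[0]=[2, 2]
Event 3: SEND 1->0: VV[1][1]++ -> VV[1]=[1, 3], msg_vec=[1, 3]; VV[0]=max(VV[0],msg_vec) then VV[0][0]++ -> VV[0]=[3, 3]
Event 4: LOCAL 1: VV[1][1]++ -> VV[1]=[1, 4]
Event 5: LOCAL 1: VV[1][1]++ -> VV[1]=[1, 5]
Event 6: SEND 1->0: VV[1][1]++ -> VV[1]=[1, 6], msg_vec=[1, 6]; VV[0]=max(VV[0],msg_vec) then VV[0][0]++ -> VV[0]=[4, 6]
Final vectors: VV[0]=[4, 6]; VV[1]=[1, 6]

Answer: 4 6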